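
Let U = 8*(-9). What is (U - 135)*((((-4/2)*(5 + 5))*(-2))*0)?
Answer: 0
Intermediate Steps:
U = -72
(U - 135)*((((-4/2)*(5 + 5))*(-2))*0) = (-72 - 135)*((((-4/2)*(5 + 5))*(-2))*0) = -207*(-4*½*10)*(-2)*0 = -207*-2*10*(-2)*0 = -207*(-20*(-2))*0 = -8280*0 = -207*0 = 0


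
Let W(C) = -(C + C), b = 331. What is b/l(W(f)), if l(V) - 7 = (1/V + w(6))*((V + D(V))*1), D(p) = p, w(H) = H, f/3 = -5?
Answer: 331/369 ≈ 0.89702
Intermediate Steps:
f = -15 (f = 3*(-5) = -15)
W(C) = -2*C
l(V) = 7 + 2*V*(6 + 1/V) (l(V) = 7 + (1/V + 6)*((V + V)*1) = 7 + (6 + 1/V)*((2*V)*1) = 7 + (6 + 1/V)*(2*V) = 7 + 2*V*(6 + 1/V))
b/l(W(f)) = 331/(9 + 12*(-2*(-15))) = 331/(9 + 12*30) = 331/(9 + 360) = 331/369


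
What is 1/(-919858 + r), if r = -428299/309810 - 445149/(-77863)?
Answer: -24122736030/22189387156117087 ≈ -1.0871e-6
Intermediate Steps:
r = 104562966653/24122736030 (r = -428299*1/309810 - 445149*(-1/77863) = -428299/309810 + 445149/77863 = 104562966653/24122736030 ≈ 4.3346)
1/(-919858 + r) = 1/(-919858 + 104562966653/24122736030) = 1/(-22189387156117087/24122736030) = -24122736030/22189387156117087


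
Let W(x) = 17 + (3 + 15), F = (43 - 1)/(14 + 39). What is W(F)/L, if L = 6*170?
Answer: 7/204 ≈ 0.034314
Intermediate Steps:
F = 42/53 ≈ 0.79245
W(x) = 35 (W(x) = 17 + 18 = 35)
L = 1020
W(F)/L = 35/1020 = 35*(1/1020) = 7/204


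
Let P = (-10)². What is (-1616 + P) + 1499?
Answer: -17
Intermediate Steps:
P = 100
(-1616 + P) + 1499 = (-1616 + 100) + 1499 = -1516 + 1499 = -17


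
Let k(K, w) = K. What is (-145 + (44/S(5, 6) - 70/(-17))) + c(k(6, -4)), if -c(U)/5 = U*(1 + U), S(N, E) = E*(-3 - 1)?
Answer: -35977/102 ≈ -352.72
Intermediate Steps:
S(N, E) = -4*E (S(N, E) = E*(-4) = -4*E)
c(U) = -5*U*(1 + U)
(-145 + (44/S(5, 6) - 70/(-17))) + c(k(6, -4)) = (-145 + (44/((-4*6)) - 70/(-17))) - 5*6*(1 + 6) = (-145 + (44/(-24) - 70*(-1/17))) - 5*6*7 = (-145 + (44*(-1/24) + 70/17)) - 210 = (-145 + (-11/6 + 70/17)) - 210 = (-145 + 233/102) - 210 = -14557/102 - 210 = -35977/102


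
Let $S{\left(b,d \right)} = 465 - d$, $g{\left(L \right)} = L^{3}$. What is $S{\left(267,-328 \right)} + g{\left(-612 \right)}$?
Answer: $-229220135$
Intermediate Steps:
$S{\left(267,-328 \right)} + g{\left(-612 \right)} = \left(465 - -328\right) + \left(-612\right)^{3} = \left(465 + 328\right) - 229220928 = 793 - 229220928 = -229220135$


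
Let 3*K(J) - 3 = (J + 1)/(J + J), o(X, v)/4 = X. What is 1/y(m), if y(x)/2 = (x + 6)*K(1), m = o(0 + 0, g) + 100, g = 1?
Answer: 3/848 ≈ 0.0035377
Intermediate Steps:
o(X, v) = 4*X
K(J) = 1 + (1 + J)/(6*J) (K(J) = 1 + ((J + 1)/(J + J))/3 = 1 + ((1 + J)/((2*J)))/3 = 1 + ((1 + J)*(1/(2*J)))/3 = 1 + ((1 + J)/(2*J))/3 = 1 + (1 + J)/(6*J))
m = 100 (m = 4*(0 + 0) + 100 = 4*0 + 100 = 0 + 100 = 100)
y(x) = 16 + 8*x/3 (y(x) = 2*((x + 6)*((⅙)*(1 + 7*1)/1)) = 2*((6 + x)*((⅙)*1*(1 + 7))) = 2*((6 + x)*((⅙)*1*8)) = 2*((6 + x)*(4/3)) = 2*(8 + 4*x/3) = 16 + 8*x/3)
1/y(m) = 1/(16 + (8/3)*100) = 1/(16 + 800/3) = 1/(848/3) = 3/848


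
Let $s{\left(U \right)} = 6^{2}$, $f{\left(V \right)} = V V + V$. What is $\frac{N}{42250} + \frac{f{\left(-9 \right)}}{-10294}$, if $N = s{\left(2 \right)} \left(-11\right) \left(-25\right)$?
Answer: $\frac{988686}{4349215} \approx 0.22733$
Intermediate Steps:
$f{\left(V \right)} = V + V^{2}$ ($f{\left(V \right)} = V^{2} + V = V + V^{2}$)
$s{\left(U \right)} = 36$
$N = 9900$ ($N = 36 \left(-11\right) \left(-25\right) = \left(-396\right) \left(-25\right) = 9900$)
$\frac{N}{42250} + \frac{f{\left(-9 \right)}}{-10294} = \frac{9900}{42250} + \frac{\left(-9\right) \left(1 - 9\right)}{-10294} = 9900 \cdot \frac{1}{42250} + \left(-9\right) \left(-8\right) \left(- \frac{1}{10294}\right) = \frac{198}{845} + 72 \left(- \frac{1}{10294}\right) = \frac{198}{845} - \frac{36}{5147} = \frac{988686}{4349215}$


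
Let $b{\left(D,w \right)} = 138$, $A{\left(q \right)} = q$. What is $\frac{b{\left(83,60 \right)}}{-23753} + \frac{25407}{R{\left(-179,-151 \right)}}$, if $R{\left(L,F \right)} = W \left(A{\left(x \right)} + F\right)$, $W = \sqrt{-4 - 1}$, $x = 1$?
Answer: $- \frac{138}{23753} + \frac{8469 i \sqrt{5}}{250} \approx -0.0058098 + 75.749 i$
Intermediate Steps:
$W = i \sqrt{5}$ ($W = \sqrt{-5} = i \sqrt{5} \approx 2.2361 i$)
$R{\left(L,F \right)} = i \sqrt{5} \left(1 + F\right)$
$\frac{b{\left(83,60 \right)}}{-23753} + \frac{25407}{R{\left(-179,-151 \right)}} = \frac{138}{-23753} + \frac{25407}{i \sqrt{5} \left(1 - 151\right)} = 138 \left(- \frac{1}{23753}\right) + \frac{25407}{i \sqrt{5} \left(-150\right)} = - \frac{138}{23753} + \frac{25407}{\left(-150\right) i \sqrt{5}} = - \frac{138}{23753} + 25407 \frac{i \sqrt{5}}{750} = - \frac{138}{23753} + \frac{8469 i \sqrt{5}}{250}$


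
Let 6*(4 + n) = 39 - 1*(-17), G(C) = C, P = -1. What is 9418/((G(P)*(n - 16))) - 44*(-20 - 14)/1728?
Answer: 381803/432 ≈ 883.80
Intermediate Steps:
n = 16/3 (n = -4 + (39 - 1*(-17))/6 = -4 + (39 + 17)/6 = -4 + (1/6)*56 = -4 + 28/3 = 16/3 ≈ 5.3333)
9418/((G(P)*(n - 16))) - 44*(-20 - 14)/1728 = 9418/((-(16/3 - 16))) - 44*(-20 - 14)/1728 = 9418/((-1*(-32/3))) - 44*(-34)*(1/1728) = 9418/(32/3) + 1496*(1/1728) = 9418*(3/32) + 187/216 = 14127/16 + 187/216 = 381803/432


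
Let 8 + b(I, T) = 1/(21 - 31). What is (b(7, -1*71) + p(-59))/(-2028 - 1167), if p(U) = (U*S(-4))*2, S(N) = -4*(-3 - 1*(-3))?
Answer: 9/3550 ≈ 0.0025352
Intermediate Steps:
S(N) = 0 (S(N) = -4*(-3 + 3) = -4*0 = 0)
p(U) = 0 (p(U) = (U*0)*2 = 0*2 = 0)
b(I, T) = -81/10 (b(I, T) = -8 + 1/(21 - 31) = -8 + 1/(-10) = -8 - ⅒ = -81/10)
(b(7, -1*71) + p(-59))/(-2028 - 1167) = (-81/10 + 0)/(-2028 - 1167) = -81/10/(-3195) = -81/10*(-1/3195) = 9/3550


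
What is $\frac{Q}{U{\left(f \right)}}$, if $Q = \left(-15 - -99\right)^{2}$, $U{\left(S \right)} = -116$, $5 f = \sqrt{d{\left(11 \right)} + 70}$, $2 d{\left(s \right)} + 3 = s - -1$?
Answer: $- \frac{1764}{29} \approx -60.828$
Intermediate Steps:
$d{\left(s \right)} = -1 + \frac{s}{2}$ ($d{\left(s \right)} = - \frac{3}{2} + \frac{s - -1}{2} = - \frac{3}{2} + \frac{s + 1}{2} = - \frac{3}{2} + \frac{1 + s}{2} = - \frac{3}{2} + \left(\frac{1}{2} + \frac{s}{2}\right) = -1 + \frac{s}{2}$)
$f = \frac{\sqrt{298}}{10}$ ($f = \frac{\sqrt{\left(-1 + \frac{1}{2} \cdot 11\right) + 70}}{5} = \frac{\sqrt{\left(-1 + \frac{11}{2}\right) + 70}}{5} = \frac{\sqrt{\frac{9}{2} + 70}}{5} = \frac{\sqrt{\frac{149}{2}}}{5} = \frac{\frac{1}{2} \sqrt{298}}{5} = \frac{\sqrt{298}}{10} \approx 1.7263$)
$Q = 7056$ ($Q = \left(-15 + 99\right)^{2} = 84^{2} = 7056$)
$\frac{Q}{U{\left(f \right)}} = \frac{7056}{-116} = 7056 \left(- \frac{1}{116}\right) = - \frac{1764}{29}$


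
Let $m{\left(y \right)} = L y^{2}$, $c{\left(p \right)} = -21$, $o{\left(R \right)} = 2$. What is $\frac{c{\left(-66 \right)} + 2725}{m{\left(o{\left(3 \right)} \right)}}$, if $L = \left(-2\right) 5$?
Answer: $- \frac{338}{5} \approx -67.6$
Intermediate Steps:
$L = -10$
$m{\left(y \right)} = - 10 y^{2}$
$\frac{c{\left(-66 \right)} + 2725}{m{\left(o{\left(3 \right)} \right)}} = \frac{-21 + 2725}{\left(-10\right) 2^{2}} = \frac{2704}{\left(-10\right) 4} = \frac{2704}{-40} = 2704 \left(- \frac{1}{40}\right) = - \frac{338}{5}$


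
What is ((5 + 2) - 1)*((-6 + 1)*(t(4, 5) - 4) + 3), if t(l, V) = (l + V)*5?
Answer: -1212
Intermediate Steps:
t(l, V) = 5*V + 5*l (t(l, V) = (V + l)*5 = 5*V + 5*l)
((5 + 2) - 1)*((-6 + 1)*(t(4, 5) - 4) + 3) = ((5 + 2) - 1)*((-6 + 1)*((5*5 + 5*4) - 4) + 3) = (7 - 1)*(-5*((25 + 20) - 4) + 3) = 6*(-5*(45 - 4) + 3) = 6*(-5*41 + 3) = 6*(-205 + 3) = 6*(-202) = -1212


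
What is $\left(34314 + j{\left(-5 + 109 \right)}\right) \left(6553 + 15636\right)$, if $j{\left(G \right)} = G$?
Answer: $763701002$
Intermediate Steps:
$\left(34314 + j{\left(-5 + 109 \right)}\right) \left(6553 + 15636\right) = \left(34314 + \left(-5 + 109\right)\right) \left(6553 + 15636\right) = \left(34314 + 104\right) 22189 = 34418 \cdot 22189 = 763701002$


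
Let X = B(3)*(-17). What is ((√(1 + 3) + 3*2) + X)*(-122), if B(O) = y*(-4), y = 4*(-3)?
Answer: 98576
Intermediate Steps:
y = -12
B(O) = 48 (B(O) = -12*(-4) = 48)
X = -816 (X = 48*(-17) = -816)
((√(1 + 3) + 3*2) + X)*(-122) = ((√(1 + 3) + 3*2) - 816)*(-122) = ((√4 + 6) - 816)*(-122) = ((2 + 6) - 816)*(-122) = (8 - 816)*(-122) = -808*(-122) = 98576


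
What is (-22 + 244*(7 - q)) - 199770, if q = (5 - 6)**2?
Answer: -198328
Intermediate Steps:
q = 1 (q = (-1)**2 = 1)
(-22 + 244*(7 - q)) - 199770 = (-22 + 244*(7 - 1*1)) - 199770 = (-22 + 244*(7 - 1)) - 199770 = (-22 + 244*6) - 199770 = (-22 + 1464) - 199770 = 1442 - 199770 = -198328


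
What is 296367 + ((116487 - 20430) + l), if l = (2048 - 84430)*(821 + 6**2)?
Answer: -70208950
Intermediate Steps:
l = -70601374 (l = -82382*(821 + 36) = -82382*857 = -70601374)
296367 + ((116487 - 20430) + l) = 296367 + ((116487 - 20430) - 70601374) = 296367 + (96057 - 70601374) = 296367 - 70505317 = -70208950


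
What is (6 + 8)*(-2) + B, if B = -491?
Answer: -519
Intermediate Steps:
(6 + 8)*(-2) + B = (6 + 8)*(-2) - 491 = 14*(-2) - 491 = -28 - 491 = -519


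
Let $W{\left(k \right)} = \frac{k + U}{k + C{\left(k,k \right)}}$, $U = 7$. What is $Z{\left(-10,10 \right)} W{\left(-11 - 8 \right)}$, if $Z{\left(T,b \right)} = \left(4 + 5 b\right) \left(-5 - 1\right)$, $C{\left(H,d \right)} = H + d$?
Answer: $- \frac{1296}{19} \approx -68.211$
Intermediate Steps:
$Z{\left(T,b \right)} = -24 - 30 b$ ($Z{\left(T,b \right)} = \left(4 + 5 b\right) \left(-6\right) = -24 - 30 b$)
$W{\left(k \right)} = \frac{7 + k}{3 k}$ ($W{\left(k \right)} = \frac{k + 7}{k + \left(k + k\right)} = \frac{7 + k}{k + 2 k} = \frac{7 + k}{3 k}$)
$Z{\left(-10,10 \right)} W{\left(-11 - 8 \right)} = \left(-24 - 300\right) \frac{7 - 19}{3 \left(-11 - 8\right)} = - 324 \frac{7 - 19}{3 \left(-19\right)} = - 324 \cdot \frac{1}{3} \left(- \frac{1}{19}\right) \left(-12\right) = \left(-324\right) \frac{4}{19} = - \frac{1296}{19}$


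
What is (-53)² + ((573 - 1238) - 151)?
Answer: 1993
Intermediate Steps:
(-53)² + ((573 - 1238) - 151) = 2809 + (-665 - 151) = 2809 - 816 = 1993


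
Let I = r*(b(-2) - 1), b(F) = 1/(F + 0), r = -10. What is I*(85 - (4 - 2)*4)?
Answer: 1155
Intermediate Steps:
b(F) = 1/F
I = 15 (I = -10*(1/(-2) - 1) = -10*(-½ - 1) = -10*(-3/2) = 15)
I*(85 - (4 - 2)*4) = 15*(85 - (4 - 2)*4) = 15*(85 - 2*4) = 15*(85 - 1*8) = 15*(85 - 8) = 15*77 = 1155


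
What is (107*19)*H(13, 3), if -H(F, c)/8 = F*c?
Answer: -634296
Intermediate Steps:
H(F, c) = -8*F*c
(107*19)*H(13, 3) = (107*19)*(-8*13*3) = 2033*(-312) = -634296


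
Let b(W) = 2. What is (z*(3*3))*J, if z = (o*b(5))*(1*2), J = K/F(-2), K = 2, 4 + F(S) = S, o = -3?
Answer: 36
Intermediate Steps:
F(S) = -4 + S
J = -⅓ (J = 2/(-4 - 2) = 2/(-6) = 2*(-⅙) = -⅓ ≈ -0.33333)
z = -12 (z = (-3*2)*(1*2) = -6*2 = -12)
(z*(3*3))*J = -36*3*(-⅓) = -12*9*(-⅓) = -108*(-⅓) = 36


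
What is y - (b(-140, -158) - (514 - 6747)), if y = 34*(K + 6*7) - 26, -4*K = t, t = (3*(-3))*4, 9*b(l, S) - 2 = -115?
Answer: -40612/9 ≈ -4512.4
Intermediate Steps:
b(l, S) = -113/9 (b(l, S) = 2/9 + (⅑)*(-115) = 2/9 - 115/9 = -113/9)
t = -36 (t = -9*4 = -36)
K = 9 (K = -¼*(-36) = 9)
y = 1708 (y = 34*(9 + 6*7) - 26 = 34*(9 + 42) - 26 = 34*51 - 26 = 1734 - 26 = 1708)
y - (b(-140, -158) - (514 - 6747)) = 1708 - (-113/9 - (514 - 6747)) = 1708 - (-113/9 - 1*(-6233)) = 1708 - (-113/9 + 6233) = 1708 - 1*55984/9 = 1708 - 55984/9 = -40612/9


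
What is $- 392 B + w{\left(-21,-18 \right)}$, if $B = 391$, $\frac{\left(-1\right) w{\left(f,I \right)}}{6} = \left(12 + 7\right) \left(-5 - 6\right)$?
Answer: $-152018$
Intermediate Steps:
$w{\left(f,I \right)} = 1254$ ($w{\left(f,I \right)} = - 6 \left(12 + 7\right) \left(-5 - 6\right) = - 6 \cdot 19 \left(-11\right) = \left(-6\right) \left(-209\right) = 1254$)
$- 392 B + w{\left(-21,-18 \right)} = \left(-392\right) 391 + 1254 = -153272 + 1254 = -152018$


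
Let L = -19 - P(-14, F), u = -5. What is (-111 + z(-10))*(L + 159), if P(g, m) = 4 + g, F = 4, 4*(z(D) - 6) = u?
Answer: -31875/2 ≈ -15938.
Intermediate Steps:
z(D) = 19/4 (z(D) = 6 + (¼)*(-5) = 6 - 5/4 = 19/4)
L = -9 (L = -19 - (4 - 14) = -19 - 1*(-10) = -19 + 10 = -9)
(-111 + z(-10))*(L + 159) = (-111 + 19/4)*(-9 + 159) = -425/4*150 = -31875/2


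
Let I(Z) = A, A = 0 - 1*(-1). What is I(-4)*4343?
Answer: 4343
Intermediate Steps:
A = 1 (A = 0 + 1 = 1)
I(Z) = 1
I(-4)*4343 = 1*4343 = 4343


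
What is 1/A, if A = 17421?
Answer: 1/17421 ≈ 5.7402e-5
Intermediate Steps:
1/A = 1/17421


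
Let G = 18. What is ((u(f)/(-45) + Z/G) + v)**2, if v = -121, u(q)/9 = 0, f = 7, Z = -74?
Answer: 1267876/81 ≈ 15653.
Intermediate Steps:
u(q) = 0 (u(q) = 9*0 = 0)
((u(f)/(-45) + Z/G) + v)**2 = ((0/(-45) - 74/18) - 121)**2 = ((0*(-1/45) - 74*1/18) - 121)**2 = ((0 - 37/9) - 121)**2 = (-37/9 - 121)**2 = (-1126/9)**2 = 1267876/81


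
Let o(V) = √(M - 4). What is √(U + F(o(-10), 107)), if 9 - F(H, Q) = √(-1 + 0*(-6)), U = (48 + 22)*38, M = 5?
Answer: √(2669 - I) ≈ 51.662 - 0.00968*I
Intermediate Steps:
o(V) = 1 (o(V) = √(5 - 4) = √1 = 1)
U = 2660 (U = 70*38 = 2660)
F(H, Q) = 9 - I (F(H, Q) = 9 - √(-1 + 0*(-6)) = 9 - √(-1 + 0) = 9 - √(-1) = 9 - I)
√(U + F(o(-10), 107)) = √(2660 + (9 - I)) = √(2669 - I)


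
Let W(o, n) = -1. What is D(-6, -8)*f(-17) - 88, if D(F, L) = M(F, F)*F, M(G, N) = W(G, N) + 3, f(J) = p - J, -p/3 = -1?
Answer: -328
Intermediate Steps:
p = 3 (p = -3*(-1) = 3)
f(J) = 3 - J
M(G, N) = 2 (M(G, N) = -1 + 3 = 2)
D(F, L) = 2*F
D(-6, -8)*f(-17) - 88 = (2*(-6))*(3 - 1*(-17)) - 88 = -12*(3 + 17) - 88 = -12*20 - 88 = -240 - 88 = -328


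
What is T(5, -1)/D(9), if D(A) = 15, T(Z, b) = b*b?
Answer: 1/15 ≈ 0.066667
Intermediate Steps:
T(Z, b) = b²
T(5, -1)/D(9) = (-1)²/15 = 1*(1/15) = 1/15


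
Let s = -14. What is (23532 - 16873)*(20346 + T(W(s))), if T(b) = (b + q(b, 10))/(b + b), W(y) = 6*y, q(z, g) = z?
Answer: 135490673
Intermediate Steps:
T(b) = 1 (T(b) = (b + b)/(b + b) = (2*b)/((2*b)) = (2*b)*(1/(2*b)) = 1)
(23532 - 16873)*(20346 + T(W(s))) = (23532 - 16873)*(20346 + 1) = 6659*20347 = 135490673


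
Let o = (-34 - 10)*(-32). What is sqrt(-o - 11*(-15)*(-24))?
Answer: 2*I*sqrt(1342) ≈ 73.267*I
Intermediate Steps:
o = 1408 (o = -44*(-32) = 1408)
sqrt(-o - 11*(-15)*(-24)) = sqrt(-1*1408 - 11*(-15)*(-24)) = sqrt(-1408 + 165*(-24)) = sqrt(-1408 - 3960) = sqrt(-5368) = 2*I*sqrt(1342)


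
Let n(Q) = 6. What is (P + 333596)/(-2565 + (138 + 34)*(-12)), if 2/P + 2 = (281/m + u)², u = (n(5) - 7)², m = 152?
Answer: -15710274228/217996583 ≈ -72.067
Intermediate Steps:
u = 1 (u = (6 - 7)² = (-1)² = 1)
P = 46208/141281 (P = 2/(-2 + (281/152 + 1)²) = 2/(-2 + (433/152)²) = 2/(-2 + 187489/23104) = 2/(141281/23104) = 2*(23104/141281) = 46208/141281 ≈ 0.32706)
(P + 333596)/(-2565 + (138 + 34)*(-12)) = (46208/141281 + 333596)/(-2565 + (138 + 34)*(-12)) = 47130822684/(141281*(-2565 + 172*(-12))) = 47130822684/(141281*(-2565 - 2064)) = (47130822684/141281)/(-4629) = (47130822684/141281)*(-1/4629) = -15710274228/217996583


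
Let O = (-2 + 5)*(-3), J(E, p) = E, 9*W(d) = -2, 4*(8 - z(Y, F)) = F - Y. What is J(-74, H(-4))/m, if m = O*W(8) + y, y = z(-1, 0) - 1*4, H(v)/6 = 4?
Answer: -296/23 ≈ -12.870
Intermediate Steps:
z(Y, F) = 8 - F/4 + Y/4 (z(Y, F) = 8 - (F - Y)/4 = 8 + (-F/4 + Y/4) = 8 - F/4 + Y/4)
W(d) = -2/9 (W(d) = (1/9)*(-2) = -2/9)
H(v) = 24 (H(v) = 6*4 = 24)
O = -9 (O = 3*(-3) = -9)
y = 15/4 (y = (8 - 1/4*0 + (1/4)*(-1)) - 1*4 = (8 + 0 - 1/4) - 4 = 31/4 - 4 = 15/4 ≈ 3.7500)
m = 23/4 (m = -9*(-2/9) + 15/4 = 2 + 15/4 = 23/4 ≈ 5.7500)
J(-74, H(-4))/m = -74/23/4 = -74*4/23 = -296/23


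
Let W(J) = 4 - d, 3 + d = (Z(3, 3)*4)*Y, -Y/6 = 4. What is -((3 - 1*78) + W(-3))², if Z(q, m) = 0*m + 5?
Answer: -169744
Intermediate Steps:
Z(q, m) = 5 (Z(q, m) = 0 + 5 = 5)
Y = -24 (Y = -6*4 = -24)
d = -483 (d = -3 + (5*4)*(-24) = -3 + 20*(-24) = -3 - 480 = -483)
W(J) = 487 (W(J) = 4 - 1*(-483) = 4 + 483 = 487)
-((3 - 1*78) + W(-3))² = -((3 - 1*78) + 487)² = -((3 - 78) + 487)² = -(-75 + 487)² = -1*412² = -1*169744 = -169744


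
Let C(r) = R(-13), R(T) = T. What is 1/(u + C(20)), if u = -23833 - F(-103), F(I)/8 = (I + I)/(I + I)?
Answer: -1/23854 ≈ -4.1922e-5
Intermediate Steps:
C(r) = -13
F(I) = 8 (F(I) = 8*((I + I)/(I + I)) = 8*((2*I)/((2*I))) = 8*((2*I)*(1/(2*I))) = 8*1 = 8)
u = -23841 (u = -23833 - 1*8 = -23833 - 8 = -23841)
1/(u + C(20)) = 1/(-23841 - 13) = 1/(-23854) = -1/23854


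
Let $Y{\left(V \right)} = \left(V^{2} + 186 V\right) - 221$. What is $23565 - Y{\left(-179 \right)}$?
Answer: $25039$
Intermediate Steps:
$Y{\left(V \right)} = -221 + V^{2} + 186 V$
$23565 - Y{\left(-179 \right)} = 23565 - \left(-221 + \left(-179\right)^{2} + 186 \left(-179\right)\right) = 23565 - \left(-221 + 32041 - 33294\right) = 23565 - -1474 = 23565 + 1474 = 25039$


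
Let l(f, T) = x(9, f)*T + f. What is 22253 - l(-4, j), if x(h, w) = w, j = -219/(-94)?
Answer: 1046517/47 ≈ 22266.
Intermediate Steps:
j = 219/94 (j = -219*(-1/94) = 219/94 ≈ 2.3298)
l(f, T) = f + T*f (l(f, T) = f*T + f = T*f + f = f + T*f)
22253 - l(-4, j) = 22253 - (-4)*(1 + 219/94) = 22253 - (-4)*313/94 = 22253 - 1*(-626/47) = 22253 + 626/47 = 1046517/47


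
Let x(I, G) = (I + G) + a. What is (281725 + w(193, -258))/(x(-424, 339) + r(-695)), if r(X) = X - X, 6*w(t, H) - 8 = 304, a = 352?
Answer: 281777/267 ≈ 1055.3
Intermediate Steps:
w(t, H) = 52 (w(t, H) = 4/3 + (⅙)*304 = 4/3 + 152/3 = 52)
r(X) = 0
x(I, G) = 352 + G + I (x(I, G) = (I + G) + 352 = (G + I) + 352 = 352 + G + I)
(281725 + w(193, -258))/(x(-424, 339) + r(-695)) = (281725 + 52)/((352 + 339 - 424) + 0) = 281777/(267 + 0) = 281777/267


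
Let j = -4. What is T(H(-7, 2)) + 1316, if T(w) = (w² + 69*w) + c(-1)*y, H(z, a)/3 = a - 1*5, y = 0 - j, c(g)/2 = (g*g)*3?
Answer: 800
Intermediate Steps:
c(g) = 6*g² (c(g) = 2*((g*g)*3) = 2*(g²*3) = 2*(3*g²) = 6*g²)
y = 4 (y = 0 - 1*(-4) = 0 + 4 = 4)
H(z, a) = -15 + 3*a (H(z, a) = 3*(a - 1*5) = 3*(a - 5) = 3*(-5 + a) = -15 + 3*a)
T(w) = 24 + w² + 69*w (T(w) = (w² + 69*w) + (6*(-1)²)*4 = (w² + 69*w) + (6*1)*4 = (w² + 69*w) + 6*4 = (w² + 69*w) + 24 = 24 + w² + 69*w)
T(H(-7, 2)) + 1316 = (24 + (-15 + 3*2)² + 69*(-15 + 3*2)) + 1316 = (24 + (-15 + 6)² + 69*(-15 + 6)) + 1316 = (24 + (-9)² + 69*(-9)) + 1316 = (24 + 81 - 621) + 1316 = -516 + 1316 = 800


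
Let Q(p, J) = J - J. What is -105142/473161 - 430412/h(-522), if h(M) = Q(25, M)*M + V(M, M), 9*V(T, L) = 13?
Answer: -140991455218/473161 ≈ -2.9798e+5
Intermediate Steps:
Q(p, J) = 0
V(T, L) = 13/9 (V(T, L) = (1/9)*13 = 13/9)
h(M) = 13/9 (h(M) = 0*M + 13/9 = 0 + 13/9 = 13/9)
-105142/473161 - 430412/h(-522) = -105142/473161 - 430412/13/9 = -105142*1/473161 - 430412*9/13 = -105142/473161 - 3873708/13 = -140991455218/473161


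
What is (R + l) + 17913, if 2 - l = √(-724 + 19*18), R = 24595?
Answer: 42510 - I*√382 ≈ 42510.0 - 19.545*I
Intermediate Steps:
l = 2 - I*√382 (l = 2 - √(-724 + 19*18) = 2 - √(-724 + 342) = 2 - √(-382) = 2 - I*√382 ≈ 2.0 - 19.545*I)
(R + l) + 17913 = (24595 + (2 - I*√382)) + 17913 = (24597 - I*√382) + 17913 = 42510 - I*√382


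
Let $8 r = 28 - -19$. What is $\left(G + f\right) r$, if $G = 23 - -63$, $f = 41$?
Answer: $\frac{5969}{8} \approx 746.13$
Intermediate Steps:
$r = \frac{47}{8}$ ($r = \frac{28 - -19}{8} = \frac{28 + 19}{8} = \frac{1}{8} \cdot 47 = \frac{47}{8} \approx 5.875$)
$G = 86$ ($G = 23 + 63 = 86$)
$\left(G + f\right) r = \left(86 + 41\right) \frac{47}{8} = 127 \cdot \frac{47}{8} = \frac{5969}{8}$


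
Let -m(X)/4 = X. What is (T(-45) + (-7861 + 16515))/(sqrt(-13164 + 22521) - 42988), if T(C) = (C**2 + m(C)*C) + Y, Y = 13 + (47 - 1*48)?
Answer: -111381908/1847958787 - 2591*sqrt(9357)/1847958787 ≈ -0.060409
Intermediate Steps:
m(X) = -4*X
Y = 12 (Y = 13 + (47 - 48) = 13 - 1 = 12)
T(C) = 12 - 3*C**2 (T(C) = (C**2 + (-4*C)*C) + 12 = (C**2 - 4*C**2) + 12 = -3*C**2 + 12 = 12 - 3*C**2)
(T(-45) + (-7861 + 16515))/(sqrt(-13164 + 22521) - 42988) = ((12 - 3*(-45)**2) + (-7861 + 16515))/(sqrt(-13164 + 22521) - 42988) = ((12 - 3*2025) + 8654)/(sqrt(9357) - 42988) = ((12 - 6075) + 8654)/(-42988 + sqrt(9357)) = (-6063 + 8654)/(-42988 + sqrt(9357)) = 2591/(-42988 + sqrt(9357))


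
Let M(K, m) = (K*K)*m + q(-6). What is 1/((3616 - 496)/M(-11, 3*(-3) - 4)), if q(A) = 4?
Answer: -523/1040 ≈ -0.50288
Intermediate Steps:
M(K, m) = 4 + m*K² (M(K, m) = (K*K)*m + 4 = K²*m + 4 = m*K² + 4 = 4 + m*K²)
1/((3616 - 496)/M(-11, 3*(-3) - 4)) = 1/((3616 - 496)/(4 + (3*(-3) - 4)*(-11)²)) = 1/(3120/(4 + (-9 - 4)*121)) = 1/(3120/(4 - 13*121)) = 1/(3120/(4 - 1573)) = 1/(3120/(-1569)) = 1/(3120*(-1/1569)) = 1/(-1040/523) = -523/1040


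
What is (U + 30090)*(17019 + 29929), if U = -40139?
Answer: -471780452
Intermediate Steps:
(U + 30090)*(17019 + 29929) = (-40139 + 30090)*(17019 + 29929) = -10049*46948 = -471780452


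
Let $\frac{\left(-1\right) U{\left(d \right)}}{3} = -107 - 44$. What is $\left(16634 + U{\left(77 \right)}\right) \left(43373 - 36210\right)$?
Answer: $122394181$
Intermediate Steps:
$U{\left(d \right)} = 453$ ($U{\left(d \right)} = - 3 \left(-107 - 44\right) = \left(-3\right) \left(-151\right) = 453$)
$\left(16634 + U{\left(77 \right)}\right) \left(43373 - 36210\right) = \left(16634 + 453\right) \left(43373 - 36210\right) = 17087 \cdot 7163 = 122394181$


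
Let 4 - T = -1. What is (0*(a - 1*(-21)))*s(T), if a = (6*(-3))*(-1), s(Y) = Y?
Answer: 0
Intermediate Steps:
T = 5 (T = 4 - 1*(-1) = 4 + 1 = 5)
a = 18 (a = -18*(-1) = 18)
(0*(a - 1*(-21)))*s(T) = (0*(18 - 1*(-21)))*5 = (0*(18 + 21))*5 = (0*39)*5 = 0*5 = 0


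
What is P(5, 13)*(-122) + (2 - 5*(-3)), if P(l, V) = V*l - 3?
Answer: -7547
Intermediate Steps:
P(l, V) = -3 + V*l
P(5, 13)*(-122) + (2 - 5*(-3)) = (-3 + 13*5)*(-122) + (2 - 5*(-3)) = (-3 + 65)*(-122) + (2 + 15) = 62*(-122) + 17 = -7564 + 17 = -7547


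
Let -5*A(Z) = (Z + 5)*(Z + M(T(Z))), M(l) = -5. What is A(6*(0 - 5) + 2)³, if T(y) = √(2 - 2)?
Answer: -437245479/125 ≈ -3.4980e+6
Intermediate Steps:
T(y) = 0 (T(y) = √0 = 0)
A(Z) = -(-5 + Z)*(5 + Z)/5 (A(Z) = -(Z + 5)*(Z - 5)/5 = -(5 + Z)*(-5 + Z)/5 = -(-5 + Z)*(5 + Z)/5)
A(6*(0 - 5) + 2)³ = (5 - (6*(0 - 5) + 2)²/5)³ = (5 - (6*(-5) + 2)²/5)³ = (5 - (-30 + 2)²/5)³ = (5 - ⅕*(-28)²)³ = (5 - ⅕*784)³ = (5 - 784/5)³ = (-759/5)³ = -437245479/125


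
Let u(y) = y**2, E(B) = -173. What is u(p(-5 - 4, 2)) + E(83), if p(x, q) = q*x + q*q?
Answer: 23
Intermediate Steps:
p(x, q) = q**2 + q*x (p(x, q) = q*x + q**2 = q**2 + q*x)
u(p(-5 - 4, 2)) + E(83) = (2*(2 + (-5 - 4)))**2 - 173 = (2*(2 - 9))**2 - 173 = (2*(-7))**2 - 173 = (-14)**2 - 173 = 196 - 173 = 23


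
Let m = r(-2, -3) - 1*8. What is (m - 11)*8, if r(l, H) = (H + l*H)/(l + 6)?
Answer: -146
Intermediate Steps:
r(l, H) = (H + H*l)/(6 + l)
m = -29/4 (m = -3*(1 - 2)/(6 - 2) - 1*8 = -3*(-1)/4 - 8 = -3*¼*(-1) - 8 = ¾ - 8 = -29/4 ≈ -7.2500)
(m - 11)*8 = (-29/4 - 11)*8 = -73/4*8 = -146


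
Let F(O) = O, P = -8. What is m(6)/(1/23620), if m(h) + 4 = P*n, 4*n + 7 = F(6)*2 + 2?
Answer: -425160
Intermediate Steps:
n = 7/4 (n = -7/4 + (6*2 + 2)/4 = -7/4 + (12 + 2)/4 = -7/4 + (¼)*14 = -7/4 + 7/2 = 7/4 ≈ 1.7500)
m(h) = -18 (m(h) = -4 - 8*7/4 = -4 - 14 = -18)
m(6)/(1/23620) = -18/(1/23620) = -18/1/23620 = -18*23620 = -425160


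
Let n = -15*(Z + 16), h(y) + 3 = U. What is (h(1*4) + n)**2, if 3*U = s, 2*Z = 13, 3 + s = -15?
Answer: 480249/4 ≈ 1.2006e+5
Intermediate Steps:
s = -18 (s = -3 - 15 = -18)
Z = 13/2 (Z = (1/2)*13 = 13/2 ≈ 6.5000)
U = -6 (U = (1/3)*(-18) = -6)
h(y) = -9 (h(y) = -3 - 6 = -9)
n = -675/2 (n = -15*(13/2 + 16) = -15*45/2 = -675/2 ≈ -337.50)
(h(1*4) + n)**2 = (-9 - 675/2)**2 = (-693/2)**2 = 480249/4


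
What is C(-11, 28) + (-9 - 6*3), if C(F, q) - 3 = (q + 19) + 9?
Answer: 32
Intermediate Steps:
C(F, q) = 31 + q (C(F, q) = 3 + ((q + 19) + 9) = 3 + ((19 + q) + 9) = 3 + (28 + q) = 31 + q)
C(-11, 28) + (-9 - 6*3) = (31 + 28) + (-9 - 6*3) = 59 + (-9 - 18) = 59 - 27 = 32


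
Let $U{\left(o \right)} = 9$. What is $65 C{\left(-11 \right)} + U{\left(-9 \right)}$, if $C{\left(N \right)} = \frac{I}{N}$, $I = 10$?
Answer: $- \frac{551}{11} \approx -50.091$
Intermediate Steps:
$C{\left(N \right)} = \frac{10}{N}$
$65 C{\left(-11 \right)} + U{\left(-9 \right)} = 65 \frac{10}{-11} + 9 = 65 \cdot 10 \left(- \frac{1}{11}\right) + 9 = 65 \left(- \frac{10}{11}\right) + 9 = - \frac{650}{11} + 9 = - \frac{551}{11}$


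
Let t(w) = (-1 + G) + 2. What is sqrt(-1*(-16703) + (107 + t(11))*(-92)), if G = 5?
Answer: sqrt(6307) ≈ 79.417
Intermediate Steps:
t(w) = 6 (t(w) = (-1 + 5) + 2 = 4 + 2 = 6)
sqrt(-1*(-16703) + (107 + t(11))*(-92)) = sqrt(-1*(-16703) + (107 + 6)*(-92)) = sqrt(16703 + 113*(-92)) = sqrt(16703 - 10396) = sqrt(6307)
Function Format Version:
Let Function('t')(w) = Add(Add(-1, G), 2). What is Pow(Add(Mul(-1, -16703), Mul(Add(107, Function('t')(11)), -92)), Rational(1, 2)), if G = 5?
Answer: Pow(6307, Rational(1, 2)) ≈ 79.417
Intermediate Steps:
Function('t')(w) = 6 (Function('t')(w) = Add(Add(-1, 5), 2) = Add(4, 2) = 6)
Pow(Add(Mul(-1, -16703), Mul(Add(107, Function('t')(11)), -92)), Rational(1, 2)) = Pow(Add(Mul(-1, -16703), Mul(Add(107, 6), -92)), Rational(1, 2)) = Pow(Add(16703, Mul(113, -92)), Rational(1, 2)) = Pow(Add(16703, -10396), Rational(1, 2)) = Pow(6307, Rational(1, 2))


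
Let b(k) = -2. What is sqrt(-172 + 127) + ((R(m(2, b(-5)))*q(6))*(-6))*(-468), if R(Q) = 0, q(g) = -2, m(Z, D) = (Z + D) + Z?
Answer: 3*I*sqrt(5) ≈ 6.7082*I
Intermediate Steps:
m(Z, D) = D + 2*Z (m(Z, D) = (D + Z) + Z = D + 2*Z)
sqrt(-172 + 127) + ((R(m(2, b(-5)))*q(6))*(-6))*(-468) = sqrt(-172 + 127) + ((0*(-2))*(-6))*(-468) = sqrt(-45) + (0*(-6))*(-468) = 3*I*sqrt(5) + 0*(-468) = 3*I*sqrt(5) + 0 = 3*I*sqrt(5)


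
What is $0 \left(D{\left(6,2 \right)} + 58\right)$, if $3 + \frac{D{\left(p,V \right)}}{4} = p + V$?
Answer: $0$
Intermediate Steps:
$D{\left(p,V \right)} = -12 + 4 V + 4 p$ ($D{\left(p,V \right)} = -12 + 4 \left(p + V\right) = -12 + 4 \left(V + p\right) = -12 + \left(4 V + 4 p\right) = -12 + 4 V + 4 p$)
$0 \left(D{\left(6,2 \right)} + 58\right) = 0 \left(\left(-12 + 4 \cdot 2 + 4 \cdot 6\right) + 58\right) = 0 \left(\left(-12 + 8 + 24\right) + 58\right) = 0 \left(20 + 58\right) = 0 \cdot 78 = 0$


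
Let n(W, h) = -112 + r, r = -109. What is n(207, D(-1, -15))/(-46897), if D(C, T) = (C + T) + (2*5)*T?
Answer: 221/46897 ≈ 0.0047125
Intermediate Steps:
D(C, T) = C + 11*T (D(C, T) = (C + T) + 10*T = C + 11*T)
n(W, h) = -221 (n(W, h) = -112 - 109 = -221)
n(207, D(-1, -15))/(-46897) = -221/(-46897) = -221*(-1/46897) = 221/46897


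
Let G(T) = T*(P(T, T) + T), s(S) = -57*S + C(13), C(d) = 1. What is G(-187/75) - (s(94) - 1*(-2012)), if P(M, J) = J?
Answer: 18885563/5625 ≈ 3357.4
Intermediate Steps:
s(S) = 1 - 57*S (s(S) = -57*S + 1 = 1 - 57*S)
G(T) = 2*T² (G(T) = T*(T + T) = T*(2*T) = 2*T²)
G(-187/75) - (s(94) - 1*(-2012)) = 2*(-187/75)² - ((1 - 57*94) - 1*(-2012)) = 2*(-187*1/75)² - ((1 - 5358) + 2012) = 2*(-187/75)² - (-5357 + 2012) = 2*(34969/5625) - 1*(-3345) = 69938/5625 + 3345 = 18885563/5625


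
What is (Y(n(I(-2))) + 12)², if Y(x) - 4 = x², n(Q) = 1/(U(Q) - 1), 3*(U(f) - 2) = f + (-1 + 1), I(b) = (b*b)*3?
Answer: 160801/625 ≈ 257.28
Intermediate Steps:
I(b) = 3*b² (I(b) = b²*3 = 3*b²)
U(f) = 2 + f/3 (U(f) = 2 + (f + (-1 + 1))/3 = 2 + (f + 0)/3 = 2 + f/3)
n(Q) = 1/(1 + Q/3) (n(Q) = 1/((2 + Q/3) - 1) = 1/(1 + Q/3))
Y(x) = 4 + x²
(Y(n(I(-2))) + 12)² = ((4 + (3/(3 + 3*(-2)²))²) + 12)² = ((4 + (3/(3 + 3*4))²) + 12)² = ((4 + (3/(3 + 12))²) + 12)² = ((4 + (3/15)²) + 12)² = ((4 + (3*(1/15))²) + 12)² = ((4 + (⅕)²) + 12)² = ((4 + 1/25) + 12)² = (101/25 + 12)² = (401/25)² = 160801/625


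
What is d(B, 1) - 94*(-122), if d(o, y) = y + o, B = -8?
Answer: 11461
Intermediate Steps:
d(o, y) = o + y
d(B, 1) - 94*(-122) = (-8 + 1) - 94*(-122) = -7 + 11468 = 11461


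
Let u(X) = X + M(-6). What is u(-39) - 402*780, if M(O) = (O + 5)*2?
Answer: -313601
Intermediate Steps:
M(O) = 10 + 2*O (M(O) = (5 + O)*2 = 10 + 2*O)
u(X) = -2 + X (u(X) = X + (10 + 2*(-6)) = X + (10 - 12) = X - 2 = -2 + X)
u(-39) - 402*780 = (-2 - 39) - 402*780 = -41 - 313560 = -313601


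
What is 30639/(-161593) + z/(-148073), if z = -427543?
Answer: 64551147352/23927560289 ≈ 2.6978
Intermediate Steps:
30639/(-161593) + z/(-148073) = 30639/(-161593) - 427543/(-148073) = 30639*(-1/161593) - 427543*(-1/148073) = -30639/161593 + 427543/148073 = 64551147352/23927560289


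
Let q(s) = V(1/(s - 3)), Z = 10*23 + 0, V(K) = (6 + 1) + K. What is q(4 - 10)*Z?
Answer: 14260/9 ≈ 1584.4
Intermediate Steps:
V(K) = 7 + K
Z = 230 (Z = 230 + 0 = 230)
q(s) = 7 + 1/(-3 + s) (q(s) = 7 + 1/(s - 3) = 7 + 1/(-3 + s))
q(4 - 10)*Z = ((-20 + 7*(4 - 10))/(-3 + (4 - 10)))*230 = ((-20 + 7*(-6))/(-3 - 6))*230 = ((-20 - 42)/(-9))*230 = -⅑*(-62)*230 = (62/9)*230 = 14260/9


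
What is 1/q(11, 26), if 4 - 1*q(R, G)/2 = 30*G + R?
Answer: -1/1574 ≈ -0.00063532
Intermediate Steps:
q(R, G) = 8 - 60*G - 2*R (q(R, G) = 8 - 2*(30*G + R) = 8 - 2*(R + 30*G) = 8 + (-60*G - 2*R) = 8 - 60*G - 2*R)
1/q(11, 26) = 1/(8 - 60*26 - 2*11) = 1/(8 - 1560 - 22) = 1/(-1574) = -1/1574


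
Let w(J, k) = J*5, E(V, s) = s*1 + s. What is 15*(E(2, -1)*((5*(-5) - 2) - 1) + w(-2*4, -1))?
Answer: 240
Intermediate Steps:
E(V, s) = 2*s (E(V, s) = s + s = 2*s)
w(J, k) = 5*J
15*(E(2, -1)*((5*(-5) - 2) - 1) + w(-2*4, -1)) = 15*((2*(-1))*((5*(-5) - 2) - 1) + 5*(-2*4)) = 15*(-2*((-25 - 2) - 1) + 5*(-8)) = 15*(-2*(-27 - 1) - 40) = 15*(-2*(-28) - 40) = 15*(56 - 40) = 15*16 = 240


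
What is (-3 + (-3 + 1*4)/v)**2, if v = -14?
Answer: 1849/196 ≈ 9.4337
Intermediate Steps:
(-3 + (-3 + 1*4)/v)**2 = (-3 + (-3 + 1*4)/(-14))**2 = (-3 + (-3 + 4)*(-1/14))**2 = (-3 + 1*(-1/14))**2 = (-3 - 1/14)**2 = (-43/14)**2 = 1849/196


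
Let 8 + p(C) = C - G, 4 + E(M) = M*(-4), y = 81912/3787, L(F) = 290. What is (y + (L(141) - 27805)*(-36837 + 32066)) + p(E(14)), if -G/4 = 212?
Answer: 497137919927/3787 ≈ 1.3127e+8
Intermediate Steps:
G = -848 (G = -4*212 = -848)
y = 81912/3787 (y = 81912*(1/3787) = 81912/3787 ≈ 21.630)
E(M) = -4 - 4*M (E(M) = -4 + M*(-4) = -4 - 4*M)
p(C) = 840 + C (p(C) = -8 + (C - 1*(-848)) = -8 + (C + 848) = -8 + (848 + C) = 840 + C)
(y + (L(141) - 27805)*(-36837 + 32066)) + p(E(14)) = (81912/3787 + (290 - 27805)*(-36837 + 32066)) + (840 + (-4 - 4*14)) = (81912/3787 - 27515*(-4771)) + (840 + (-4 - 56)) = (81912/3787 + 131274065) + (840 - 60) = 497134966067/3787 + 780 = 497137919927/3787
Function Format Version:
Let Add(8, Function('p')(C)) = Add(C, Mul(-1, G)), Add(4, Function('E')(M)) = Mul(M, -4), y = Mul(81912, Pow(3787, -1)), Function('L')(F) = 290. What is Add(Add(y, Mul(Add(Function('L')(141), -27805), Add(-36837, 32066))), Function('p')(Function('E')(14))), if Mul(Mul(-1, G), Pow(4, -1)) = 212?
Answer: Rational(497137919927, 3787) ≈ 1.3127e+8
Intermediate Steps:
G = -848 (G = Mul(-4, 212) = -848)
y = Rational(81912, 3787) (y = Mul(81912, Rational(1, 3787)) = Rational(81912, 3787) ≈ 21.630)
Function('E')(M) = Add(-4, Mul(-4, M)) (Function('E')(M) = Add(-4, Mul(M, -4)) = Add(-4, Mul(-4, M)))
Function('p')(C) = Add(840, C) (Function('p')(C) = Add(-8, Add(C, Mul(-1, -848))) = Add(-8, Add(C, 848)) = Add(-8, Add(848, C)) = Add(840, C))
Add(Add(y, Mul(Add(Function('L')(141), -27805), Add(-36837, 32066))), Function('p')(Function('E')(14))) = Add(Add(Rational(81912, 3787), Mul(Add(290, -27805), Add(-36837, 32066))), Add(840, Add(-4, Mul(-4, 14)))) = Add(Add(Rational(81912, 3787), Mul(-27515, -4771)), Add(840, Add(-4, -56))) = Add(Add(Rational(81912, 3787), 131274065), Add(840, -60)) = Add(Rational(497134966067, 3787), 780) = Rational(497137919927, 3787)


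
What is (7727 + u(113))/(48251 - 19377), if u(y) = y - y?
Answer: 7727/28874 ≈ 0.26761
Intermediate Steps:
u(y) = 0
(7727 + u(113))/(48251 - 19377) = (7727 + 0)/(48251 - 19377) = 7727/28874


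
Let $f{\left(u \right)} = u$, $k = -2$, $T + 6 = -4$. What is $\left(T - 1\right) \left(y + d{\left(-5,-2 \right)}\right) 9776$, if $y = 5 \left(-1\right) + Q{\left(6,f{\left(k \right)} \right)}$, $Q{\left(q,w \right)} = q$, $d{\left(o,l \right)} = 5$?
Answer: $-645216$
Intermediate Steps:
$T = -10$ ($T = -6 - 4 = -10$)
$y = 1$ ($y = 5 \left(-1\right) + 6 = -5 + 6 = 1$)
$\left(T - 1\right) \left(y + d{\left(-5,-2 \right)}\right) 9776 = \left(-10 - 1\right) \left(1 + 5\right) 9776 = \left(-10 - 1\right) 6 \cdot 9776 = \left(-11\right) 6 \cdot 9776 = \left(-66\right) 9776 = -645216$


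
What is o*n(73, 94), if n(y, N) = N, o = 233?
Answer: 21902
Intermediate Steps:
o*n(73, 94) = 233*94 = 21902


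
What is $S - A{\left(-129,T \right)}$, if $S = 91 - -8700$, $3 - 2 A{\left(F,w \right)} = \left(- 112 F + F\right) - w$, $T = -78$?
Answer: $15988$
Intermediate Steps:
$A{\left(F,w \right)} = \frac{3}{2} + \frac{w}{2} + \frac{111 F}{2}$ ($A{\left(F,w \right)} = \frac{3}{2} - \frac{\left(- 112 F + F\right) - w}{2} = \frac{3}{2} - \frac{- 111 F - w}{2} = \frac{3}{2} - \frac{- w - 111 F}{2} = \frac{3}{2} + \left(\frac{w}{2} + \frac{111 F}{2}\right) = \frac{3}{2} + \frac{w}{2} + \frac{111 F}{2}$)
$S = 8791$ ($S = 91 + 8700 = 8791$)
$S - A{\left(-129,T \right)} = 8791 - \left(\frac{3}{2} + \frac{1}{2} \left(-78\right) + \frac{111}{2} \left(-129\right)\right) = 8791 - \left(\frac{3}{2} - 39 - \frac{14319}{2}\right) = 8791 - -7197 = 8791 + 7197 = 15988$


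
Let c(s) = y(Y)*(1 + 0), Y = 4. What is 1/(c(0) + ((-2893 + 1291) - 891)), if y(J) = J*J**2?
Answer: -1/2429 ≈ -0.00041169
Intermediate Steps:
y(J) = J**3
c(s) = 64 (c(s) = 4**3*(1 + 0) = 64*1 = 64)
1/(c(0) + ((-2893 + 1291) - 891)) = 1/(64 + ((-2893 + 1291) - 891)) = 1/(64 + (-1602 - 891)) = 1/(64 - 2493) = 1/(-2429) = -1/2429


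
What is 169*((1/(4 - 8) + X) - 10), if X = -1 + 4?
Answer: -4901/4 ≈ -1225.3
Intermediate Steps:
X = 3
169*((1/(4 - 8) + X) - 10) = 169*((1/(4 - 8) + 3) - 10) = 169*((1/(-4) + 3) - 10) = 169*((-¼ + 3) - 10) = 169*(11/4 - 10) = 169*(-29/4) = -4901/4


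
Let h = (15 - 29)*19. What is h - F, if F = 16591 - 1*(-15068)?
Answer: -31925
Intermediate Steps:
h = -266 (h = -14*19 = -266)
F = 31659 (F = 16591 + 15068 = 31659)
h - F = -266 - 1*31659 = -266 - 31659 = -31925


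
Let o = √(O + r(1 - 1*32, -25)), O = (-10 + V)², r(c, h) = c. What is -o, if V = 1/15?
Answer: -√15226/15 ≈ -8.2262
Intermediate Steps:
V = 1/15 ≈ 0.066667
O = 22201/225 (O = (-10 + 1/15)² = (-149/15)² = 22201/225 ≈ 98.671)
o = √15226/15 (o = √(22201/225 + (1 - 1*32)) = √(22201/225 + (1 - 32)) = √(22201/225 - 31) = √(15226/225) = √15226/15 ≈ 8.2262)
-o = -√15226/15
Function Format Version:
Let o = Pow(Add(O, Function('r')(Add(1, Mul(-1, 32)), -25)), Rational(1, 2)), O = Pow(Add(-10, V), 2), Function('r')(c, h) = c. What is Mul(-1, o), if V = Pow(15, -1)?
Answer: Mul(Rational(-1, 15), Pow(15226, Rational(1, 2))) ≈ -8.2262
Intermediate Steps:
V = Rational(1, 15) ≈ 0.066667
O = Rational(22201, 225) (O = Pow(Add(-10, Rational(1, 15)), 2) = Pow(Rational(-149, 15), 2) = Rational(22201, 225) ≈ 98.671)
o = Mul(Rational(1, 15), Pow(15226, Rational(1, 2))) (o = Pow(Add(Rational(22201, 225), Add(1, Mul(-1, 32))), Rational(1, 2)) = Pow(Add(Rational(22201, 225), Add(1, -32)), Rational(1, 2)) = Pow(Add(Rational(22201, 225), -31), Rational(1, 2)) = Pow(Rational(15226, 225), Rational(1, 2)) = Mul(Rational(1, 15), Pow(15226, Rational(1, 2))) ≈ 8.2262)
Mul(-1, o) = Mul(-1, Mul(Rational(1, 15), Pow(15226, Rational(1, 2)))) = Mul(Rational(-1, 15), Pow(15226, Rational(1, 2)))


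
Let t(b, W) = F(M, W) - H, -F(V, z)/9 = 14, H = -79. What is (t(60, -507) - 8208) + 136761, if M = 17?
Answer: 128506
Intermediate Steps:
F(V, z) = -126 (F(V, z) = -9*14 = -126)
t(b, W) = -47 (t(b, W) = -126 - 1*(-79) = -126 + 79 = -47)
(t(60, -507) - 8208) + 136761 = (-47 - 8208) + 136761 = -8255 + 136761 = 128506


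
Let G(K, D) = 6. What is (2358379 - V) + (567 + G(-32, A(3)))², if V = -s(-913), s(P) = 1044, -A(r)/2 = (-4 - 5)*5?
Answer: 2687752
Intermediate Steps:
A(r) = 90 (A(r) = -2*(-4 - 5)*5 = -(-18)*5 = -2*(-45) = 90)
V = -1044 (V = -1*1044 = -1044)
(2358379 - V) + (567 + G(-32, A(3)))² = (2358379 - 1*(-1044)) + (567 + 6)² = (2358379 + 1044) + 573² = 2359423 + 328329 = 2687752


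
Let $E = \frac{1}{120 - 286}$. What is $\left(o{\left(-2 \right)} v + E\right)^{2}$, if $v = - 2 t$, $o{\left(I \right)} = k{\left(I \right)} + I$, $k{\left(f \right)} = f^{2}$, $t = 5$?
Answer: $\frac{11029041}{27556} \approx 400.24$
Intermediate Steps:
$E = - \frac{1}{166}$ ($E = \frac{1}{-166} = - \frac{1}{166} \approx -0.0060241$)
$o{\left(I \right)} = I + I^{2}$ ($o{\left(I \right)} = I^{2} + I = I + I^{2}$)
$v = -10$ ($v = \left(-2\right) 5 = -10$)
$\left(o{\left(-2 \right)} v + E\right)^{2} = \left(- 2 \left(1 - 2\right) \left(-10\right) - \frac{1}{166}\right)^{2} = \left(\left(-2\right) \left(-1\right) \left(-10\right) - \frac{1}{166}\right)^{2} = \left(2 \left(-10\right) - \frac{1}{166}\right)^{2} = \left(-20 - \frac{1}{166}\right)^{2} = \left(- \frac{3321}{166}\right)^{2} = \frac{11029041}{27556}$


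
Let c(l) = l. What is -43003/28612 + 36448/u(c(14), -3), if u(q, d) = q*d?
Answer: -522328151/600852 ≈ -869.31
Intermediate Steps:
u(q, d) = d*q
-43003/28612 + 36448/u(c(14), -3) = -43003/28612 + 36448/((-3*14)) = -43003*1/28612 + 36448/(-42) = -43003/28612 + 36448*(-1/42) = -43003/28612 - 18224/21 = -522328151/600852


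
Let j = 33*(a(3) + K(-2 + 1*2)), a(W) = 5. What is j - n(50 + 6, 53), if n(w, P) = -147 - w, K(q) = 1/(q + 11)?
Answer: 371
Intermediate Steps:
K(q) = 1/(11 + q)
j = 168 (j = 33*(5 + 1/(11 + (-2 + 1*2))) = 33*(5 + 1/(11 + (-2 + 2))) = 33*(5 + 1/(11 + 0)) = 33*(5 + 1/11) = 33*(56/11) = 168)
j - n(50 + 6, 53) = 168 - (-147 - (50 + 6)) = 168 - (-147 - 1*56) = 168 - (-147 - 56) = 168 - 1*(-203) = 168 + 203 = 371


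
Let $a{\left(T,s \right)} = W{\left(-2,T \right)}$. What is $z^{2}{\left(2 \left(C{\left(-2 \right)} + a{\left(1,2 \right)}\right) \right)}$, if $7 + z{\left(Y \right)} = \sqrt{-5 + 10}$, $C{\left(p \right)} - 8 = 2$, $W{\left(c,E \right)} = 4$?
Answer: $\left(7 - \sqrt{5}\right)^{2} \approx 22.695$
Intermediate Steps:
$C{\left(p \right)} = 10$ ($C{\left(p \right)} = 8 + 2 = 10$)
$a{\left(T,s \right)} = 4$
$z{\left(Y \right)} = -7 + \sqrt{5}$ ($z{\left(Y \right)} = -7 + \sqrt{-5 + 10} = -7 + \sqrt{5}$)
$z^{2}{\left(2 \left(C{\left(-2 \right)} + a{\left(1,2 \right)}\right) \right)} = \left(-7 + \sqrt{5}\right)^{2}$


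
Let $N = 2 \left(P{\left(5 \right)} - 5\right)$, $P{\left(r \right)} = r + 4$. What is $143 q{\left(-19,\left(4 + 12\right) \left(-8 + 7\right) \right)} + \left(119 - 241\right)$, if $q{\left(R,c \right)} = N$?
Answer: $1022$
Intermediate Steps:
$P{\left(r \right)} = 4 + r$
$N = 8$ ($N = 2 \left(\left(4 + 5\right) - 5\right) = 2 \left(9 - 5\right) = 2 \cdot 4 = 8$)
$q{\left(R,c \right)} = 8$
$143 q{\left(-19,\left(4 + 12\right) \left(-8 + 7\right) \right)} + \left(119 - 241\right) = 143 \cdot 8 + \left(119 - 241\right) = 1144 + \left(119 - 241\right) = 1144 - 122 = 1022$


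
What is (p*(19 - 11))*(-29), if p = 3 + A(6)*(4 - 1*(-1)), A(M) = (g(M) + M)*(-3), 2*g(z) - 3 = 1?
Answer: 27144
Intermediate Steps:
g(z) = 2 (g(z) = 3/2 + (½)*1 = 3/2 + ½ = 2)
A(M) = -6 - 3*M (A(M) = (2 + M)*(-3) = -6 - 3*M)
p = -117 (p = 3 + (-6 - 3*6)*(4 - 1*(-1)) = 3 + (-6 - 18)*(4 + 1) = 3 - 24*5 = 3 - 120 = -117)
(p*(19 - 11))*(-29) = -117*(19 - 11)*(-29) = -117*8*(-29) = -936*(-29) = 27144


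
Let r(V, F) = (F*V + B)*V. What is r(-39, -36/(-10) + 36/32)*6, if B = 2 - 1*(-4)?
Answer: 834327/20 ≈ 41716.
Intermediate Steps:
B = 6 (B = 2 + 4 = 6)
r(V, F) = V*(6 + F*V) (r(V, F) = (F*V + 6)*V = (6 + F*V)*V = V*(6 + F*V))
r(-39, -36/(-10) + 36/32)*6 = -39*(6 + (-36/(-10) + 36/32)*(-39))*6 = -39*(6 + (-36*(-⅒) + 36*(1/32))*(-39))*6 = -39*(6 + (18/5 + 9/8)*(-39))*6 = -39*(6 + (189/40)*(-39))*6 = -39*(6 - 7371/40)*6 = -39*(-7131/40)*6 = (278109/40)*6 = 834327/20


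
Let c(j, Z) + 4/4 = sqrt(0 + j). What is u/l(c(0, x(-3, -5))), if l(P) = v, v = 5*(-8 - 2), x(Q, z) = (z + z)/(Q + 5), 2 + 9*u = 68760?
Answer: -34379/225 ≈ -152.80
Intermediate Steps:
u = 68758/9 (u = -2/9 + (1/9)*68760 = -2/9 + 7640 = 68758/9 ≈ 7639.8)
x(Q, z) = 2*z/(5 + Q) (x(Q, z) = (2*z)/(5 + Q) = 2*z/(5 + Q))
c(j, Z) = -1 + sqrt(j) (c(j, Z) = -1 + sqrt(0 + j) = -1 + sqrt(j))
v = -50 (v = 5*(-10) = -50)
l(P) = -50
u/l(c(0, x(-3, -5))) = (68758/9)/(-50) = (68758/9)*(-1/50) = -34379/225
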